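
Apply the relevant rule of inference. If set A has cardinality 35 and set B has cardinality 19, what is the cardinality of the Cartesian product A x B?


The Cartesian product A x B contains all ordered pairs (a, b).
|A x B| = |A| * |B| = 35 * 19 = 665

665


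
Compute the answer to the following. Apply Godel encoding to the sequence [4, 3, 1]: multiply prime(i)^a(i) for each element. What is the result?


Encode each element as an exponent of the corresponding prime:
  2^4 = 16
  3^3 = 27
  5^1 = 5
Product = 16 * 27 * 5 = 2160

2160


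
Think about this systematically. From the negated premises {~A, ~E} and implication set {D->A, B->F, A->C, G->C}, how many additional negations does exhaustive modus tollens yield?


Initial negated facts: {~A, ~E}
Apply modus tollens to closure:
  ~A and D->A  =>  ~D
Final negated: {~A, ~D, ~E}
New negations: {~D}
Count = 1

1


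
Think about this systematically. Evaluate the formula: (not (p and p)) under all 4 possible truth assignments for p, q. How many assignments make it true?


Check all 4 assignments:
p=0, q=0: 1
p=0, q=1: 1
p=1, q=0: 0
p=1, q=1: 0
Count of True = 2

2


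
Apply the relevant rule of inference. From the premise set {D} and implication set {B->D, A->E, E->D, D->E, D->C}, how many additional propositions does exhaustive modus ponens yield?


Initial facts: {D}
Apply modus ponens to closure:
  D and D->E  =>  E
  D and D->C  =>  C
Final known: {C, D, E}
New propositions: {C, E}
Count = 2

2


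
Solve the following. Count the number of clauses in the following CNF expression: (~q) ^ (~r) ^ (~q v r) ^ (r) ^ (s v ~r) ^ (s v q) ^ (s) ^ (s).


A CNF formula is a conjunction of clauses.
Clauses are separated by ^.
Counting the conjuncts: 8 clauses.

8


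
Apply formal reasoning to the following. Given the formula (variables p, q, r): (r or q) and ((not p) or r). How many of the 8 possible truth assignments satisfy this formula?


Evaluate all 8 assignments for p, q, r:
p=0, q=0, r=0: 0
p=0, q=0, r=1: 1
p=0, q=1, r=0: 1
p=0, q=1, r=1: 1
p=1, q=0, r=0: 0
p=1, q=0, r=1: 1
p=1, q=1, r=0: 0
p=1, q=1, r=1: 1
Satisfying count = 5

5


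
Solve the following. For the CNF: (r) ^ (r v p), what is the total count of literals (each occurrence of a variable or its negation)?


Counting literals in each clause:
Clause 1: 1 literal(s)
Clause 2: 2 literal(s)
Total = 3

3


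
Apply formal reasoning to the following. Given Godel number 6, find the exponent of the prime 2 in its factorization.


Factorize 6 by dividing by 2 repeatedly.
Division steps: 2 divides 6 exactly 1 time(s).
Exponent of 2 = 1

1


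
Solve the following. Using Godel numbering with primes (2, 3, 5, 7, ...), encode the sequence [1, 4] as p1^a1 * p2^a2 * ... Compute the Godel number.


Encode each element as an exponent of the corresponding prime:
  2^1 = 2
  3^4 = 81
Product = 2 * 81 = 162

162


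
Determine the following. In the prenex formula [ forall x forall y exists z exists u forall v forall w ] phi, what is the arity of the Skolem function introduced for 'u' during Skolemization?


Quantifier prefix: forall x forall y exists z exists u forall v forall w
'u' is existentially quantified at position 4.
Universal variables preceding it: x, y
Skolem function arity = 2

2


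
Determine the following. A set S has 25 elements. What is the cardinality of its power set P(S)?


The power set of a set with n elements has 2^n elements.
|P(S)| = 2^25 = 33554432

33554432


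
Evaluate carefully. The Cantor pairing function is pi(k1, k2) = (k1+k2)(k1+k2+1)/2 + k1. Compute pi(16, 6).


k1 + k2 = 22
(k1+k2)(k1+k2+1)/2 = 22 * 23 / 2 = 253
pi = 253 + 16 = 269

269


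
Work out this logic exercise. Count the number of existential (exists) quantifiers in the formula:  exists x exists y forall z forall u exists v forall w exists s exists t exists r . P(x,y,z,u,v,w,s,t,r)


Quantifier prefix: exists x exists y forall z forall u exists v forall w exists s exists t exists r
Mark each quantifier type:
  E E U U E U E E E
Universal count = 3, Existential count = 6
Asked for existential (exists) quantifiers: 6

6


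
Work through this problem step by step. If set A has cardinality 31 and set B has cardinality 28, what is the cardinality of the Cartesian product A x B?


The Cartesian product A x B contains all ordered pairs (a, b).
|A x B| = |A| * |B| = 31 * 28 = 868

868


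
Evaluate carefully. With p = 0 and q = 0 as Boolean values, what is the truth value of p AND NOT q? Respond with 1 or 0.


p = 0, q = 0
Operation: p AND NOT q
Evaluate: 0 AND NOT 0 = 0

0


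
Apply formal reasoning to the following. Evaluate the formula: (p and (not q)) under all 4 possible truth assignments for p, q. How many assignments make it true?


Check all 4 assignments:
p=0, q=0: 0
p=0, q=1: 0
p=1, q=0: 1
p=1, q=1: 0
Count of True = 1

1


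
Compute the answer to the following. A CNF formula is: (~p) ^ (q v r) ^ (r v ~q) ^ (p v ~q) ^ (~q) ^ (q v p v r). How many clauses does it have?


A CNF formula is a conjunction of clauses.
Clauses are separated by ^.
Counting the conjuncts: 6 clauses.

6


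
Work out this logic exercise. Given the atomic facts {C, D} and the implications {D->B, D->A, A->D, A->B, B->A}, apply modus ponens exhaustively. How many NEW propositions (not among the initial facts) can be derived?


Initial facts: {C, D}
Apply modus ponens to closure:
  D and D->B  =>  B
  D and D->A  =>  A
Final known: {A, B, C, D}
New propositions: {A, B}
Count = 2

2


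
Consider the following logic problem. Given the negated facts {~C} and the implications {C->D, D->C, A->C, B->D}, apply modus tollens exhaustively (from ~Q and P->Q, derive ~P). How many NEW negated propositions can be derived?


Initial negated facts: {~C}
Apply modus tollens to closure:
  ~C and D->C  =>  ~D
  ~C and A->C  =>  ~A
  ~D and B->D  =>  ~B
Final negated: {~A, ~B, ~C, ~D}
New negations: {~A, ~B, ~D}
Count = 3

3


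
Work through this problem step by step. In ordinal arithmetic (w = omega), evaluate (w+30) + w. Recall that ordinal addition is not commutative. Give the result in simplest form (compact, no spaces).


Compute (w+30) + w.
Ordinal + is associative but NOT commutative; for finite n>0, n + w = w but w + n stays w+n.
(w+30) + w = w + (30+w) = w + w = w*2 (the finite tail 30 is absorbed by the right w).
Result = w*2

w*2


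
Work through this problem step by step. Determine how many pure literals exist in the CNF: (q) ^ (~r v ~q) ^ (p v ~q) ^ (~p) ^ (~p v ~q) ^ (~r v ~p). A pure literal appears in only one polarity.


Check each variable for pure literal status:
p: mixed (not pure)
q: mixed (not pure)
r: pure negative
Pure literal count = 1

1


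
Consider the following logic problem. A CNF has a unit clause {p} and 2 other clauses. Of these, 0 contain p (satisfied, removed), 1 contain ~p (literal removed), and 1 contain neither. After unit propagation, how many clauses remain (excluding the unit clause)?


Satisfied (removed): 0
Shortened (remain): 1
Unchanged (remain): 1
Remaining = 1 + 1 = 2

2


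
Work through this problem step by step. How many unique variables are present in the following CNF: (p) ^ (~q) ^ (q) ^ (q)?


Identify each variable that appears in the formula.
Variables found: p, q
Count = 2

2


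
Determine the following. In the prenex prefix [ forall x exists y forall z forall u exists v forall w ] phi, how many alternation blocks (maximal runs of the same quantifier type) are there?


Quantifier-type sequence: A E A A E A  (A=forall, E=exists)
Group into maximal same-type runs:
  Ax1 | Ex1 | Ax2 | Ex1 | Ax1
Number of blocks = 5

5


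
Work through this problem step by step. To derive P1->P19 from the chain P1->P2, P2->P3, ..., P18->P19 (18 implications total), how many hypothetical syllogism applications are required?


With 18 implications in a chain connecting 19 propositions:
P1->P2, P2->P3, ..., P18->P19
Steps needed = (number of implications) - 1 = 18 - 1 = 17

17


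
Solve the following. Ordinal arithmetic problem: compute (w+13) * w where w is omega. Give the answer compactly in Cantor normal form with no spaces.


Compute (w+13) * w.
Ordinal * is associative and left-distributive over +, but NOT commutative; for finite n>1, n*w = w but w*n stays w*n.
(w+13) * w = sup{(w+13)*k : k<w} = sup{w*k+13} = w^2 (the +13 tail is absorbed in the limit).
Result = w^2

w^2


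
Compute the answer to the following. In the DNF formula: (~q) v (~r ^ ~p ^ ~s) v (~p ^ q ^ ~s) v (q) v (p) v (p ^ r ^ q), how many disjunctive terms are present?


A DNF formula is a disjunction of terms (conjunctions).
Terms are separated by v.
Counting the disjuncts: 6 terms.

6


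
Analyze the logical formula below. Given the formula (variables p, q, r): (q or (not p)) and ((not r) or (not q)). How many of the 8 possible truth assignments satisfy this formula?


Evaluate all 8 assignments for p, q, r:
p=0, q=0, r=0: 1
p=0, q=0, r=1: 1
p=0, q=1, r=0: 1
p=0, q=1, r=1: 0
p=1, q=0, r=0: 0
p=1, q=0, r=1: 0
p=1, q=1, r=0: 1
p=1, q=1, r=1: 0
Satisfying count = 4

4


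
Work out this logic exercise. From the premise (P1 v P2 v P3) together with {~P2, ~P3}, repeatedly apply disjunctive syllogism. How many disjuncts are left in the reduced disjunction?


Original disjuncts (3): P1, P2, P3
Negated (eliminate): ~P2, ~P3
Remaining disjuncts: P1
Count = 3 - 2 = 1

1


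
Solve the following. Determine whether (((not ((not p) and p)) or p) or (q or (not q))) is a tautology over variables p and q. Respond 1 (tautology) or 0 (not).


Check all 4 assignments:
p=0, q=0: 1
p=0, q=1: 1
p=1, q=0: 1
p=1, q=1: 1
Satisfying count = 4/4.
Tautology iff count = 4: yes.

1


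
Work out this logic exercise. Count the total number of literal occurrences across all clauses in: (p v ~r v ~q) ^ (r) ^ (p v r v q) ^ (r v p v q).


Counting literals in each clause:
Clause 1: 3 literal(s)
Clause 2: 1 literal(s)
Clause 3: 3 literal(s)
Clause 4: 3 literal(s)
Total = 10

10


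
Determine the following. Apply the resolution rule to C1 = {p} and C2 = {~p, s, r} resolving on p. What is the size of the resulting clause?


Remove p from C1 and ~p from C2.
C1 remainder: {}
C2 remainder: {s, r}
Union (resolvent): {r, s}
Resolvent has 2 literal(s).

2


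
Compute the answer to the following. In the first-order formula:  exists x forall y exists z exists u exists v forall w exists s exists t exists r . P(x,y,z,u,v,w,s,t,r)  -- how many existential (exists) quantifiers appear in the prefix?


Quantifier prefix: exists x forall y exists z exists u exists v forall w exists s exists t exists r
Mark each quantifier type:
  E U E E E U E E E
Universal count = 2, Existential count = 7
Asked for existential (exists) quantifiers: 7

7


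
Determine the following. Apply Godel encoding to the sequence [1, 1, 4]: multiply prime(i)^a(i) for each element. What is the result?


Encode each element as an exponent of the corresponding prime:
  2^1 = 2
  3^1 = 3
  5^4 = 625
Product = 2 * 3 * 625 = 3750

3750


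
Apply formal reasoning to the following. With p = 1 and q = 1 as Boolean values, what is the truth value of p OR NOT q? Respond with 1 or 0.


p = 1, q = 1
Operation: p OR NOT q
Evaluate: 1 OR NOT 1 = 1

1


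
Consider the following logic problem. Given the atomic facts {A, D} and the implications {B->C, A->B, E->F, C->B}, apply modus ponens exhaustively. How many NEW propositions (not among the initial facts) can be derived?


Initial facts: {A, D}
Apply modus ponens to closure:
  A and A->B  =>  B
  B and B->C  =>  C
Final known: {A, B, C, D}
New propositions: {B, C}
Count = 2

2


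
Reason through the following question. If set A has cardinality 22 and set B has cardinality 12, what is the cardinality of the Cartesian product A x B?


The Cartesian product A x B contains all ordered pairs (a, b).
|A x B| = |A| * |B| = 22 * 12 = 264

264


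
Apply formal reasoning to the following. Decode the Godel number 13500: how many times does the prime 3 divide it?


Factorize 13500 by dividing by 3 repeatedly.
Division steps: 3 divides 13500 exactly 3 time(s).
Exponent of 3 = 3

3


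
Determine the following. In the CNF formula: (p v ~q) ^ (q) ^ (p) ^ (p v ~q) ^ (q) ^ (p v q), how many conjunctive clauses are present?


A CNF formula is a conjunction of clauses.
Clauses are separated by ^.
Counting the conjuncts: 6 clauses.

6


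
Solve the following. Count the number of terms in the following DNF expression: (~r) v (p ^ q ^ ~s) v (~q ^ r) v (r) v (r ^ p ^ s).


A DNF formula is a disjunction of terms (conjunctions).
Terms are separated by v.
Counting the disjuncts: 5 terms.

5


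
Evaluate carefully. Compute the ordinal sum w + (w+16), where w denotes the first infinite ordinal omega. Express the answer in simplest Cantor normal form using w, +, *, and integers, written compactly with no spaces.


Compute w + (w+16).
Ordinal + is associative but NOT commutative; for finite n>0, n + w = w but w + n stays w+n.
w + (w+16) = (w+w) + 16 = w*2+16.
Result = w*2+16

w*2+16


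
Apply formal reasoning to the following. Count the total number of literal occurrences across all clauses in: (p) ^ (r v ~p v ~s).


Counting literals in each clause:
Clause 1: 1 literal(s)
Clause 2: 3 literal(s)
Total = 4

4


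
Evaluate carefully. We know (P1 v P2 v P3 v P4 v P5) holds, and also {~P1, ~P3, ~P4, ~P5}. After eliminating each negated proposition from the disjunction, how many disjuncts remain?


Original disjuncts (5): P1, P2, P3, P4, P5
Negated (eliminate): ~P1, ~P3, ~P4, ~P5
Remaining disjuncts: P2
Count = 5 - 4 = 1

1


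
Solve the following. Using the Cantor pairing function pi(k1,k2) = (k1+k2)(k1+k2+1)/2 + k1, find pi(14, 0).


k1 + k2 = 14
(k1+k2)(k1+k2+1)/2 = 14 * 15 / 2 = 105
pi = 105 + 14 = 119

119


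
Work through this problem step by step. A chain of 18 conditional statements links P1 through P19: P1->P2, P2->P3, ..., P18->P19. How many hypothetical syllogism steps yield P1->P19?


With 18 implications in a chain connecting 19 propositions:
P1->P2, P2->P3, ..., P18->P19
Steps needed = (number of implications) - 1 = 18 - 1 = 17

17


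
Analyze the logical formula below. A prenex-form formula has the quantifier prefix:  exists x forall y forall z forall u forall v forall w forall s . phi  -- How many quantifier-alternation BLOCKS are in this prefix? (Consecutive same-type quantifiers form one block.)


Quantifier-type sequence: E A A A A A A  (A=forall, E=exists)
Group into maximal same-type runs:
  Ex1 | Ax6
Number of blocks = 2

2


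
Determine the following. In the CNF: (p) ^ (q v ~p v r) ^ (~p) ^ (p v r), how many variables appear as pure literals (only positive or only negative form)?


Check each variable for pure literal status:
p: mixed (not pure)
q: pure positive
r: pure positive
Pure literal count = 2

2


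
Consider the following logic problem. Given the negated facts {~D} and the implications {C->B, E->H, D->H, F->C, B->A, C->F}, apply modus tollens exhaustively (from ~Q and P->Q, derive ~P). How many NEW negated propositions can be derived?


Initial negated facts: {~D}
Apply modus tollens to closure:
  (no implication fires)
Final negated: {~D}
New negations: {(none)}
Count = 0

0


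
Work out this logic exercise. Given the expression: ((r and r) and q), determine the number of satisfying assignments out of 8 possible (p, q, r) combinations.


Check all 8 assignments:
p=0, q=0, r=0: 0
p=0, q=0, r=1: 0
p=0, q=1, r=0: 0
p=0, q=1, r=1: 1
p=1, q=0, r=0: 0
p=1, q=0, r=1: 0
p=1, q=1, r=0: 0
p=1, q=1, r=1: 1
Count of True = 2

2


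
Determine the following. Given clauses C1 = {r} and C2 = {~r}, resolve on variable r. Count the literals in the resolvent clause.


Remove r from C1 and ~r from C2.
C1 remainder: {}
C2 remainder: {}
Union (resolvent): {} (empty clause)
Resolvent has 0 literal(s).

0


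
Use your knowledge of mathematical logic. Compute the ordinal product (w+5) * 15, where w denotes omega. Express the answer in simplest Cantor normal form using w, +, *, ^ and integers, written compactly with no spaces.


Compute (w+5) * 15.
Ordinal * is associative and left-distributive over +, but NOT commutative; for finite n>1, n*w = w but w*n stays w*n.
(w+5) * 15 = (w+5) repeated 15 times. Each intermediate +5 is absorbed by the following w; only the last survives: w*15+5.
Result = w*15+5

w*15+5


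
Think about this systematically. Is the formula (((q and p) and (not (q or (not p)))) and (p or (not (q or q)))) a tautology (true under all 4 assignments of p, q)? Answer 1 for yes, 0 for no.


Check all 4 assignments:
p=0, q=0: 0
p=0, q=1: 0
p=1, q=0: 0
p=1, q=1: 0
Satisfying count = 0/4.
Tautology iff count = 4: no.

0


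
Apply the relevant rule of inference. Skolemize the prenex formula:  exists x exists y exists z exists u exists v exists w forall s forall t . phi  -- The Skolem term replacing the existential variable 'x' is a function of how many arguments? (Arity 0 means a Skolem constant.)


Quantifier prefix: exists x exists y exists z exists u exists v exists w forall s forall t
'x' is existentially quantified at position 1.
No universal quantifiers precede it.
Skolem function arity = 0 (a Skolem constant)

0


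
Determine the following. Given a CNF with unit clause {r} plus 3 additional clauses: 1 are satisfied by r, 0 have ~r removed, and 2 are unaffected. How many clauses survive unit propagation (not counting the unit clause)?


Satisfied (removed): 1
Shortened (remain): 0
Unchanged (remain): 2
Remaining = 0 + 2 = 2

2


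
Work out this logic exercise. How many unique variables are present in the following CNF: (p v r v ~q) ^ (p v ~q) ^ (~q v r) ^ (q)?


Identify each variable that appears in the formula.
Variables found: p, q, r
Count = 3

3


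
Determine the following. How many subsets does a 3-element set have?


The power set of a set with n elements has 2^n elements.
|P(S)| = 2^3 = 8

8


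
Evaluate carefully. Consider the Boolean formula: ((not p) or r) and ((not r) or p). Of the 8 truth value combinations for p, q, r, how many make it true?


Evaluate all 8 assignments for p, q, r:
p=0, q=0, r=0: 1
p=0, q=0, r=1: 0
p=0, q=1, r=0: 1
p=0, q=1, r=1: 0
p=1, q=0, r=0: 0
p=1, q=0, r=1: 1
p=1, q=1, r=0: 0
p=1, q=1, r=1: 1
Satisfying count = 4

4


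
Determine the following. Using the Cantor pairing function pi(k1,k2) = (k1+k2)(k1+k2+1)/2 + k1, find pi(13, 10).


k1 + k2 = 23
(k1+k2)(k1+k2+1)/2 = 23 * 24 / 2 = 276
pi = 276 + 13 = 289

289


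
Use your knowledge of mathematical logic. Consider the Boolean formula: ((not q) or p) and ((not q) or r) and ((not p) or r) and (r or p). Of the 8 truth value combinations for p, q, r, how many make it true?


Evaluate all 8 assignments for p, q, r:
p=0, q=0, r=0: 0
p=0, q=0, r=1: 1
p=0, q=1, r=0: 0
p=0, q=1, r=1: 0
p=1, q=0, r=0: 0
p=1, q=0, r=1: 1
p=1, q=1, r=0: 0
p=1, q=1, r=1: 1
Satisfying count = 3

3


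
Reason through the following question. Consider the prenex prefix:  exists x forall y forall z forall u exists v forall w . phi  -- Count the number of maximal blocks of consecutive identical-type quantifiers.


Quantifier-type sequence: E A A A E A  (A=forall, E=exists)
Group into maximal same-type runs:
  Ex1 | Ax3 | Ex1 | Ax1
Number of blocks = 4

4


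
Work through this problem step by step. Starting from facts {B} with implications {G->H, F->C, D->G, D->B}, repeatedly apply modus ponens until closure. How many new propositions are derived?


Initial facts: {B}
Apply modus ponens to closure:
  (no implication fires)
Final known: {B}
New propositions: {(none)}
Count = 0

0


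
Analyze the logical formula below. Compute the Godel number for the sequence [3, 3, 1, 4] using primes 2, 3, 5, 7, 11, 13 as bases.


Encode each element as an exponent of the corresponding prime:
  2^3 = 8
  3^3 = 27
  5^1 = 5
  7^4 = 2401
Product = 8 * 27 * 5 * 2401 = 2593080

2593080


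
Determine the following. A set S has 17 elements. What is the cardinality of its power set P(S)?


The power set of a set with n elements has 2^n elements.
|P(S)| = 2^17 = 131072

131072


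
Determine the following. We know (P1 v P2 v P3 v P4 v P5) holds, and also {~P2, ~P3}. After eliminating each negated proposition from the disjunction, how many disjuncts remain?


Original disjuncts (5): P1, P2, P3, P4, P5
Negated (eliminate): ~P2, ~P3
Remaining disjuncts: P1, P4, P5
Count = 5 - 2 = 3

3


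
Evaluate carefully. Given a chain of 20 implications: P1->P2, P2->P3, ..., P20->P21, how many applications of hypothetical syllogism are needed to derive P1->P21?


With 20 implications in a chain connecting 21 propositions:
P1->P2, P2->P3, ..., P20->P21
Steps needed = (number of implications) - 1 = 20 - 1 = 19

19


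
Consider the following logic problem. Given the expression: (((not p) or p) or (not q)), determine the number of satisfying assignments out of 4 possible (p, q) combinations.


Check all 4 assignments:
p=0, q=0: 1
p=0, q=1: 1
p=1, q=0: 1
p=1, q=1: 1
Count of True = 4

4


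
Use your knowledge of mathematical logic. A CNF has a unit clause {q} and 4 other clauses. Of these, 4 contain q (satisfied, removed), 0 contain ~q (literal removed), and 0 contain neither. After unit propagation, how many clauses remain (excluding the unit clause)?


Satisfied (removed): 4
Shortened (remain): 0
Unchanged (remain): 0
Remaining = 0 + 0 = 0

0


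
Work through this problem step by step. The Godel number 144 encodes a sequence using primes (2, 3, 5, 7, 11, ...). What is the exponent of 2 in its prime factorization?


Factorize 144 by dividing by 2 repeatedly.
Division steps: 2 divides 144 exactly 4 time(s).
Exponent of 2 = 4

4


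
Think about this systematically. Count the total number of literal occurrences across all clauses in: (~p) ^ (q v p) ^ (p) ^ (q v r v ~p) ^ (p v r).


Counting literals in each clause:
Clause 1: 1 literal(s)
Clause 2: 2 literal(s)
Clause 3: 1 literal(s)
Clause 4: 3 literal(s)
Clause 5: 2 literal(s)
Total = 9

9


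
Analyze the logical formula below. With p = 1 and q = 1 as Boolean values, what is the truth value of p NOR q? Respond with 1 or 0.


p = 1, q = 1
Operation: p NOR q
Evaluate: 1 NOR 1 = 0

0


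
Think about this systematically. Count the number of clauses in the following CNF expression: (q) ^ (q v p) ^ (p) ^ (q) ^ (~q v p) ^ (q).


A CNF formula is a conjunction of clauses.
Clauses are separated by ^.
Counting the conjuncts: 6 clauses.

6


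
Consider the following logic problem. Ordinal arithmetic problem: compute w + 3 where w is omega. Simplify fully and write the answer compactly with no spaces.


Compute w + 3.
Ordinal + is associative but NOT commutative; for finite n>0, n + w = w but w + n stays w+n.
w + 3 is already in normal form (a successor ordinal beyond w).
Result = w+3

w+3


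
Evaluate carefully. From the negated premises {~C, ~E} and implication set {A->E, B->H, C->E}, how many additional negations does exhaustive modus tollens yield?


Initial negated facts: {~C, ~E}
Apply modus tollens to closure:
  ~E and A->E  =>  ~A
Final negated: {~A, ~C, ~E}
New negations: {~A}
Count = 1

1


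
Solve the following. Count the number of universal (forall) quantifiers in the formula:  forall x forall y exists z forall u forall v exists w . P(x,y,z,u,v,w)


Quantifier prefix: forall x forall y exists z forall u forall v exists w
Mark each quantifier type:
  U U E U U E
Universal count = 4, Existential count = 2
Asked for universal (forall) quantifiers: 4

4


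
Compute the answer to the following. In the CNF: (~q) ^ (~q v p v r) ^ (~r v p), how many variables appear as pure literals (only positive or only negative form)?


Check each variable for pure literal status:
p: pure positive
q: pure negative
r: mixed (not pure)
Pure literal count = 2

2


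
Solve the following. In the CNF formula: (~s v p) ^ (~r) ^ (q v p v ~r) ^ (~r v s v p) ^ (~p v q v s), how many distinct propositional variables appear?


Identify each variable that appears in the formula.
Variables found: p, q, r, s
Count = 4

4


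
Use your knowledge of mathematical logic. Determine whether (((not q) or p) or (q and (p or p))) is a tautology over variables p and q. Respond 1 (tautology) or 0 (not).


Check all 4 assignments:
p=0, q=0: 1
p=0, q=1: 0
p=1, q=0: 1
p=1, q=1: 1
Satisfying count = 3/4.
Tautology iff count = 4: no.

0


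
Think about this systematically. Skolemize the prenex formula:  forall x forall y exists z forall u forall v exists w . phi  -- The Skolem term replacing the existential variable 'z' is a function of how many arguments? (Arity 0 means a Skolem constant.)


Quantifier prefix: forall x forall y exists z forall u forall v exists w
'z' is existentially quantified at position 3.
Universal variables preceding it: x, y
Skolem function arity = 2

2


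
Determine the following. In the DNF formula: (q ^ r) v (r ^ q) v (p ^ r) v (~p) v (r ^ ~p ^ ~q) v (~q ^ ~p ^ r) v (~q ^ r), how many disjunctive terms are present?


A DNF formula is a disjunction of terms (conjunctions).
Terms are separated by v.
Counting the disjuncts: 7 terms.

7


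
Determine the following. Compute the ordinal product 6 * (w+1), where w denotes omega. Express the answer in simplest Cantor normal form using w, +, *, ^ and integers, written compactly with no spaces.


Compute 6 * (w+1).
Ordinal * is associative and left-distributive over +, but NOT commutative; for finite n>1, n*w = w but w*n stays w*n.
By left-distributivity: 6 * (w+1) = 6*w + 6*1 = w + 6 = w+6.
Result = w+6

w+6


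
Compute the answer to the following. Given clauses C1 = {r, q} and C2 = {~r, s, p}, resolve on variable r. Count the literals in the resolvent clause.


Remove r from C1 and ~r from C2.
C1 remainder: {q}
C2 remainder: {s, p}
Union (resolvent): {p, q, s}
Resolvent has 3 literal(s).

3


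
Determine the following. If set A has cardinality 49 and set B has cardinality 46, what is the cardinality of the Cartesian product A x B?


The Cartesian product A x B contains all ordered pairs (a, b).
|A x B| = |A| * |B| = 49 * 46 = 2254

2254


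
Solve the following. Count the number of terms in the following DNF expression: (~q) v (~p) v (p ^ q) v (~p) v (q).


A DNF formula is a disjunction of terms (conjunctions).
Terms are separated by v.
Counting the disjuncts: 5 terms.

5


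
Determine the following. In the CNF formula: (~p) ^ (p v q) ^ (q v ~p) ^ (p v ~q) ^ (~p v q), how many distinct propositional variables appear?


Identify each variable that appears in the formula.
Variables found: p, q
Count = 2

2


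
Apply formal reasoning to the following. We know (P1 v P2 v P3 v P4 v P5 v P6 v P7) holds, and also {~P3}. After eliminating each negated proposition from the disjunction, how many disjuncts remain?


Original disjuncts (7): P1, P2, P3, P4, P5, P6, P7
Negated (eliminate): ~P3
Remaining disjuncts: P1, P2, P4, P5, P6, P7
Count = 7 - 1 = 6

6


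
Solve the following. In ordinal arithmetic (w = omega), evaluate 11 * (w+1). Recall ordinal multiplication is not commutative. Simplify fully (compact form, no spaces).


Compute 11 * (w+1).
Ordinal * is associative and left-distributive over +, but NOT commutative; for finite n>1, n*w = w but w*n stays w*n.
By left-distributivity: 11 * (w+1) = 11*w + 11*1 = w + 11 = w+11.
Result = w+11

w+11


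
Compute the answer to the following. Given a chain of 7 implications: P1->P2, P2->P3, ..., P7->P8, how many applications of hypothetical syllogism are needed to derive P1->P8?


With 7 implications in a chain connecting 8 propositions:
P1->P2, P2->P3, ..., P7->P8
Steps needed = (number of implications) - 1 = 7 - 1 = 6

6


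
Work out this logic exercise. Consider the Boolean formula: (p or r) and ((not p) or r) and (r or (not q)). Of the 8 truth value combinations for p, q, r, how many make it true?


Evaluate all 8 assignments for p, q, r:
p=0, q=0, r=0: 0
p=0, q=0, r=1: 1
p=0, q=1, r=0: 0
p=0, q=1, r=1: 1
p=1, q=0, r=0: 0
p=1, q=0, r=1: 1
p=1, q=1, r=0: 0
p=1, q=1, r=1: 1
Satisfying count = 4

4


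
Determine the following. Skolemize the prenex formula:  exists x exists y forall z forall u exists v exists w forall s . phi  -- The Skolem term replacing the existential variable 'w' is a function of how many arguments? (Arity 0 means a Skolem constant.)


Quantifier prefix: exists x exists y forall z forall u exists v exists w forall s
'w' is existentially quantified at position 6.
Universal variables preceding it: z, u
Skolem function arity = 2

2


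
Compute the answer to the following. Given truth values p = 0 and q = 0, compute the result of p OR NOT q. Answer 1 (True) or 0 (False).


p = 0, q = 0
Operation: p OR NOT q
Evaluate: 0 OR NOT 0 = 1

1


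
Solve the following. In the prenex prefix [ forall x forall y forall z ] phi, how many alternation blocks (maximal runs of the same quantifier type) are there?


Quantifier-type sequence: A A A  (A=forall, E=exists)
Group into maximal same-type runs:
  Ax3
Number of blocks = 1

1


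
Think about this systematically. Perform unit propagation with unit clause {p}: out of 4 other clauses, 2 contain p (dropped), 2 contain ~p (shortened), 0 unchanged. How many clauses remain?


Satisfied (removed): 2
Shortened (remain): 2
Unchanged (remain): 0
Remaining = 2 + 0 = 2

2


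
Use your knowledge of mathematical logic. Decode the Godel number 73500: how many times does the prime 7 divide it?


Factorize 73500 by dividing by 7 repeatedly.
Division steps: 7 divides 73500 exactly 2 time(s).
Exponent of 7 = 2

2


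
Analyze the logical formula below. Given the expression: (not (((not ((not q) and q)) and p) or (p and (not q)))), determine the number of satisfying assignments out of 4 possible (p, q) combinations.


Check all 4 assignments:
p=0, q=0: 1
p=0, q=1: 1
p=1, q=0: 0
p=1, q=1: 0
Count of True = 2

2


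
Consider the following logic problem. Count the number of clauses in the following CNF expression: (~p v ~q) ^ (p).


A CNF formula is a conjunction of clauses.
Clauses are separated by ^.
Counting the conjuncts: 2 clauses.

2


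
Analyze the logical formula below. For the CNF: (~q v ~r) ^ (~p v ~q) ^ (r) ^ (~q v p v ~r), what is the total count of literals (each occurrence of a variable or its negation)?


Counting literals in each clause:
Clause 1: 2 literal(s)
Clause 2: 2 literal(s)
Clause 3: 1 literal(s)
Clause 4: 3 literal(s)
Total = 8

8


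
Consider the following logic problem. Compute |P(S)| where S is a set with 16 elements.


The power set of a set with n elements has 2^n elements.
|P(S)| = 2^16 = 65536

65536


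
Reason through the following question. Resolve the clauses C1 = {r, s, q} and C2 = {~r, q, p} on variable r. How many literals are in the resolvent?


Remove r from C1 and ~r from C2.
C1 remainder: {s, q}
C2 remainder: {q, p}
Union (resolvent): {p, q, s}
Resolvent has 3 literal(s).

3


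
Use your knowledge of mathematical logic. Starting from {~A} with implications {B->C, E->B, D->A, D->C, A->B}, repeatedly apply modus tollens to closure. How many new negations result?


Initial negated facts: {~A}
Apply modus tollens to closure:
  ~A and D->A  =>  ~D
Final negated: {~A, ~D}
New negations: {~D}
Count = 1

1


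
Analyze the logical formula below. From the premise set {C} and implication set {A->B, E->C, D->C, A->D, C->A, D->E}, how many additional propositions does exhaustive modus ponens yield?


Initial facts: {C}
Apply modus ponens to closure:
  C and C->A  =>  A
  A and A->B  =>  B
  A and A->D  =>  D
  D and D->E  =>  E
Final known: {A, B, C, D, E}
New propositions: {A, B, D, E}
Count = 4

4


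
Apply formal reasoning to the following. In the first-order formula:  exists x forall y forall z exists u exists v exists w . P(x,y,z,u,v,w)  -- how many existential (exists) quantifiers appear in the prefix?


Quantifier prefix: exists x forall y forall z exists u exists v exists w
Mark each quantifier type:
  E U U E E E
Universal count = 2, Existential count = 4
Asked for existential (exists) quantifiers: 4

4


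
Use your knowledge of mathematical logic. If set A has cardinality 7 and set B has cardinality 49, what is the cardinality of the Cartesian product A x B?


The Cartesian product A x B contains all ordered pairs (a, b).
|A x B| = |A| * |B| = 7 * 49 = 343

343


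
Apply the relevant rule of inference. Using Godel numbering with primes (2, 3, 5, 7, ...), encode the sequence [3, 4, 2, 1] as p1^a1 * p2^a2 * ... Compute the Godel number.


Encode each element as an exponent of the corresponding prime:
  2^3 = 8
  3^4 = 81
  5^2 = 25
  7^1 = 7
Product = 8 * 81 * 25 * 7 = 113400

113400


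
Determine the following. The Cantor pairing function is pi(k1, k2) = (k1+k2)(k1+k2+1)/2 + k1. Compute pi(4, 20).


k1 + k2 = 24
(k1+k2)(k1+k2+1)/2 = 24 * 25 / 2 = 300
pi = 300 + 4 = 304

304


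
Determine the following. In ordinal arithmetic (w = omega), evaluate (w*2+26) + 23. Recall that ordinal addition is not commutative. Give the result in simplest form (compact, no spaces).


Compute (w*2+26) + 23.
Ordinal + is associative but NOT commutative; for finite n>0, n + w = w but w + n stays w+n.
By associativity: (w*2+26) + 23 = w*2 + (26+23) = w*2+49.
Result = w*2+49

w*2+49


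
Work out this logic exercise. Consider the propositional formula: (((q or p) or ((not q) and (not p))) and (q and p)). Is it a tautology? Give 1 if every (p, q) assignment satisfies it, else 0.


Check all 4 assignments:
p=0, q=0: 0
p=0, q=1: 0
p=1, q=0: 0
p=1, q=1: 1
Satisfying count = 1/4.
Tautology iff count = 4: no.

0


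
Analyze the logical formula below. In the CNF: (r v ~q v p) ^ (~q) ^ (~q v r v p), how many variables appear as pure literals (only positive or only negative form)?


Check each variable for pure literal status:
p: pure positive
q: pure negative
r: pure positive
Pure literal count = 3

3


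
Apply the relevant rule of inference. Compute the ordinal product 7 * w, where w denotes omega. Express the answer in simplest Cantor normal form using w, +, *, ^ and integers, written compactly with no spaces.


Compute 7 * w.
Ordinal * is associative and left-distributive over +, but NOT commutative; for finite n>1, n*w = w but w*n stays w*n.
For finite n>0, n * w = sup{n*k : k<w} = w. So 7 * w = w.
Result = w

w


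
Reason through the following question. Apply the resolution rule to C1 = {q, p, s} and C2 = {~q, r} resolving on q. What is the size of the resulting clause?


Remove q from C1 and ~q from C2.
C1 remainder: {p, s}
C2 remainder: {r}
Union (resolvent): {p, r, s}
Resolvent has 3 literal(s).

3


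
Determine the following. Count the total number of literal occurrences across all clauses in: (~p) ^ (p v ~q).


Counting literals in each clause:
Clause 1: 1 literal(s)
Clause 2: 2 literal(s)
Total = 3

3


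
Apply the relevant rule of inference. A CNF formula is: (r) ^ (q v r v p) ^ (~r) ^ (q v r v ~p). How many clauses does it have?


A CNF formula is a conjunction of clauses.
Clauses are separated by ^.
Counting the conjuncts: 4 clauses.

4


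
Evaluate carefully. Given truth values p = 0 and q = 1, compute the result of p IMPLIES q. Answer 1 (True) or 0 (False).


p = 0, q = 1
Operation: p IMPLIES q
Evaluate: 0 IMPLIES 1 = 1

1


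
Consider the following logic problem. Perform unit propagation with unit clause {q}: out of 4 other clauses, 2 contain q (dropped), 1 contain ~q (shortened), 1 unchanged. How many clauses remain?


Satisfied (removed): 2
Shortened (remain): 1
Unchanged (remain): 1
Remaining = 1 + 1 = 2

2


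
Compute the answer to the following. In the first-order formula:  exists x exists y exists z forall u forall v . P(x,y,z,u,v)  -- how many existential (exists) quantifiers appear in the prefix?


Quantifier prefix: exists x exists y exists z forall u forall v
Mark each quantifier type:
  E E E U U
Universal count = 2, Existential count = 3
Asked for existential (exists) quantifiers: 3

3


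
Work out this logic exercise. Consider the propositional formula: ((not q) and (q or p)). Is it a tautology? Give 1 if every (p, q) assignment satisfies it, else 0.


Check all 4 assignments:
p=0, q=0: 0
p=0, q=1: 0
p=1, q=0: 1
p=1, q=1: 0
Satisfying count = 1/4.
Tautology iff count = 4: no.

0


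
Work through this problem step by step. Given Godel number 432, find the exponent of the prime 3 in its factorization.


Factorize 432 by dividing by 3 repeatedly.
Division steps: 3 divides 432 exactly 3 time(s).
Exponent of 3 = 3

3


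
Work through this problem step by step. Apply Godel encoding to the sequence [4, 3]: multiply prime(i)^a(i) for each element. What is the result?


Encode each element as an exponent of the corresponding prime:
  2^4 = 16
  3^3 = 27
Product = 16 * 27 = 432

432


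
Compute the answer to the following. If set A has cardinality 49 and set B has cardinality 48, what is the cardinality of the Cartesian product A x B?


The Cartesian product A x B contains all ordered pairs (a, b).
|A x B| = |A| * |B| = 49 * 48 = 2352

2352


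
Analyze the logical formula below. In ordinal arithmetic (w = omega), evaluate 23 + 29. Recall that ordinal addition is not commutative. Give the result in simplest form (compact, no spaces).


Compute 23 + 29.
Ordinal + is associative but NOT commutative; for finite n>0, n + w = w but w + n stays w+n.
Both operands finite; ordinal + agrees with natural +: 23 + 29 = 52.
Result = 52

52


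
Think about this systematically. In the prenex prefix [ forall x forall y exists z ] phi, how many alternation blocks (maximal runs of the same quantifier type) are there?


Quantifier-type sequence: A A E  (A=forall, E=exists)
Group into maximal same-type runs:
  Ax2 | Ex1
Number of blocks = 2

2


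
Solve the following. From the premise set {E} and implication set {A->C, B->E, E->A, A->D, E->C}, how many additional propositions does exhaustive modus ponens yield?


Initial facts: {E}
Apply modus ponens to closure:
  E and E->A  =>  A
  A and A->D  =>  D
  E and E->C  =>  C
Final known: {A, C, D, E}
New propositions: {A, C, D}
Count = 3

3


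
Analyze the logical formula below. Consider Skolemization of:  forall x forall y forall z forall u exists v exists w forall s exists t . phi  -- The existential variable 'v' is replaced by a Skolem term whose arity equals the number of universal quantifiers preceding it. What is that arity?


Quantifier prefix: forall x forall y forall z forall u exists v exists w forall s exists t
'v' is existentially quantified at position 5.
Universal variables preceding it: x, y, z, u
Skolem function arity = 4

4


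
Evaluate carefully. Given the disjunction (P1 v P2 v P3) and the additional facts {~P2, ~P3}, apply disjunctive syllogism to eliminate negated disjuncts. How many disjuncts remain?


Original disjuncts (3): P1, P2, P3
Negated (eliminate): ~P2, ~P3
Remaining disjuncts: P1
Count = 3 - 2 = 1

1


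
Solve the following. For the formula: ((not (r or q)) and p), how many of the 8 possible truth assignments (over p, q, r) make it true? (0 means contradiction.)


Check all 8 assignments:
p=0, q=0, r=0: 0
p=0, q=0, r=1: 0
p=0, q=1, r=0: 0
p=0, q=1, r=1: 0
p=1, q=0, r=0: 1
p=1, q=0, r=1: 0
p=1, q=1, r=0: 0
p=1, q=1, r=1: 0
Count of True = 1

1


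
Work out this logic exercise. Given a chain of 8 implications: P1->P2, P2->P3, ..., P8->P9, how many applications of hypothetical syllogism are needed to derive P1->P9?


With 8 implications in a chain connecting 9 propositions:
P1->P2, P2->P3, ..., P8->P9
Steps needed = (number of implications) - 1 = 8 - 1 = 7

7


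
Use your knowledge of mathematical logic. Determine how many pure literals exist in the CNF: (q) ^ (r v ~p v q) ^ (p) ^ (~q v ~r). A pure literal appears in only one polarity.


Check each variable for pure literal status:
p: mixed (not pure)
q: mixed (not pure)
r: mixed (not pure)
Pure literal count = 0

0
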